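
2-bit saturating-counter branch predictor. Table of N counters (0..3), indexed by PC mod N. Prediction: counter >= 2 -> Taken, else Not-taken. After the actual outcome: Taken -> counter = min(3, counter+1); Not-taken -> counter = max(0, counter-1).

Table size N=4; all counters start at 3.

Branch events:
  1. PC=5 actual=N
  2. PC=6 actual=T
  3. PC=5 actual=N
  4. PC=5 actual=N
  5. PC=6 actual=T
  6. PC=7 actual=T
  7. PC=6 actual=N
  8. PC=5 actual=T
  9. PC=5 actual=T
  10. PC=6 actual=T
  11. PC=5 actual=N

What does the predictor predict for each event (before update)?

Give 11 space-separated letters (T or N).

Answer: T T T N T T T N N T T

Derivation:
Ev 1: PC=5 idx=1 pred=T actual=N -> ctr[1]=2
Ev 2: PC=6 idx=2 pred=T actual=T -> ctr[2]=3
Ev 3: PC=5 idx=1 pred=T actual=N -> ctr[1]=1
Ev 4: PC=5 idx=1 pred=N actual=N -> ctr[1]=0
Ev 5: PC=6 idx=2 pred=T actual=T -> ctr[2]=3
Ev 6: PC=7 idx=3 pred=T actual=T -> ctr[3]=3
Ev 7: PC=6 idx=2 pred=T actual=N -> ctr[2]=2
Ev 8: PC=5 idx=1 pred=N actual=T -> ctr[1]=1
Ev 9: PC=5 idx=1 pred=N actual=T -> ctr[1]=2
Ev 10: PC=6 idx=2 pred=T actual=T -> ctr[2]=3
Ev 11: PC=5 idx=1 pred=T actual=N -> ctr[1]=1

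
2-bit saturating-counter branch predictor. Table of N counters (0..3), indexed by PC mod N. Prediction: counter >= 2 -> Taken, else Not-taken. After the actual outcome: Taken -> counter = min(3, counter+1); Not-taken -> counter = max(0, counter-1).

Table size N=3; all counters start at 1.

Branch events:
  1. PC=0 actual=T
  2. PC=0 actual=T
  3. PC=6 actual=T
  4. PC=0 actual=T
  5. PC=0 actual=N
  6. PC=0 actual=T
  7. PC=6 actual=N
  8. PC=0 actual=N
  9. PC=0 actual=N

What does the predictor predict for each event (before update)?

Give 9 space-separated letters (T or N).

Answer: N T T T T T T T N

Derivation:
Ev 1: PC=0 idx=0 pred=N actual=T -> ctr[0]=2
Ev 2: PC=0 idx=0 pred=T actual=T -> ctr[0]=3
Ev 3: PC=6 idx=0 pred=T actual=T -> ctr[0]=3
Ev 4: PC=0 idx=0 pred=T actual=T -> ctr[0]=3
Ev 5: PC=0 idx=0 pred=T actual=N -> ctr[0]=2
Ev 6: PC=0 idx=0 pred=T actual=T -> ctr[0]=3
Ev 7: PC=6 idx=0 pred=T actual=N -> ctr[0]=2
Ev 8: PC=0 idx=0 pred=T actual=N -> ctr[0]=1
Ev 9: PC=0 idx=0 pred=N actual=N -> ctr[0]=0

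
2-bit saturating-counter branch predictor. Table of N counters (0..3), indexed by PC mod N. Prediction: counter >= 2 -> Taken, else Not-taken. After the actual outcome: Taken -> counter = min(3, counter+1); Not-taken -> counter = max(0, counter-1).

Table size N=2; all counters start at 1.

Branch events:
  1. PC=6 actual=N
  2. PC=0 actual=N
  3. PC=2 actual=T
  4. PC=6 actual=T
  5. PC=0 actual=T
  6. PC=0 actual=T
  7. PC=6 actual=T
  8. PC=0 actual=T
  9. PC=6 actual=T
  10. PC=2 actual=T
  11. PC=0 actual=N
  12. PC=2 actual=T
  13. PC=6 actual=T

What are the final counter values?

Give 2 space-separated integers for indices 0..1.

Ev 1: PC=6 idx=0 pred=N actual=N -> ctr[0]=0
Ev 2: PC=0 idx=0 pred=N actual=N -> ctr[0]=0
Ev 3: PC=2 idx=0 pred=N actual=T -> ctr[0]=1
Ev 4: PC=6 idx=0 pred=N actual=T -> ctr[0]=2
Ev 5: PC=0 idx=0 pred=T actual=T -> ctr[0]=3
Ev 6: PC=0 idx=0 pred=T actual=T -> ctr[0]=3
Ev 7: PC=6 idx=0 pred=T actual=T -> ctr[0]=3
Ev 8: PC=0 idx=0 pred=T actual=T -> ctr[0]=3
Ev 9: PC=6 idx=0 pred=T actual=T -> ctr[0]=3
Ev 10: PC=2 idx=0 pred=T actual=T -> ctr[0]=3
Ev 11: PC=0 idx=0 pred=T actual=N -> ctr[0]=2
Ev 12: PC=2 idx=0 pred=T actual=T -> ctr[0]=3
Ev 13: PC=6 idx=0 pred=T actual=T -> ctr[0]=3

Answer: 3 1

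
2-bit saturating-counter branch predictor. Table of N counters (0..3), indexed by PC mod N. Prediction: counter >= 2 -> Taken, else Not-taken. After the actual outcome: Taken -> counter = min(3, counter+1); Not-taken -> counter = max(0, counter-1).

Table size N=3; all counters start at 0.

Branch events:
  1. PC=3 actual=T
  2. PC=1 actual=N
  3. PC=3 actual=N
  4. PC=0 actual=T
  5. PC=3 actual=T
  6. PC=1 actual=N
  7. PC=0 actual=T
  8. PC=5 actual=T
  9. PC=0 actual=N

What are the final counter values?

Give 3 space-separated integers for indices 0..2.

Answer: 2 0 1

Derivation:
Ev 1: PC=3 idx=0 pred=N actual=T -> ctr[0]=1
Ev 2: PC=1 idx=1 pred=N actual=N -> ctr[1]=0
Ev 3: PC=3 idx=0 pred=N actual=N -> ctr[0]=0
Ev 4: PC=0 idx=0 pred=N actual=T -> ctr[0]=1
Ev 5: PC=3 idx=0 pred=N actual=T -> ctr[0]=2
Ev 6: PC=1 idx=1 pred=N actual=N -> ctr[1]=0
Ev 7: PC=0 idx=0 pred=T actual=T -> ctr[0]=3
Ev 8: PC=5 idx=2 pred=N actual=T -> ctr[2]=1
Ev 9: PC=0 idx=0 pred=T actual=N -> ctr[0]=2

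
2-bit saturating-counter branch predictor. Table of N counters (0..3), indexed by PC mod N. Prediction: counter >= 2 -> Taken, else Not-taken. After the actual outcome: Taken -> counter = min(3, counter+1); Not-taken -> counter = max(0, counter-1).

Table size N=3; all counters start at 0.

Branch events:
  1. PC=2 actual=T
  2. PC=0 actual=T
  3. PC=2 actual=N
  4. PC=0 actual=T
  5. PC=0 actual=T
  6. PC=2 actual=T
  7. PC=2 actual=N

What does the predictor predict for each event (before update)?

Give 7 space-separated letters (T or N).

Answer: N N N N T N N

Derivation:
Ev 1: PC=2 idx=2 pred=N actual=T -> ctr[2]=1
Ev 2: PC=0 idx=0 pred=N actual=T -> ctr[0]=1
Ev 3: PC=2 idx=2 pred=N actual=N -> ctr[2]=0
Ev 4: PC=0 idx=0 pred=N actual=T -> ctr[0]=2
Ev 5: PC=0 idx=0 pred=T actual=T -> ctr[0]=3
Ev 6: PC=2 idx=2 pred=N actual=T -> ctr[2]=1
Ev 7: PC=2 idx=2 pred=N actual=N -> ctr[2]=0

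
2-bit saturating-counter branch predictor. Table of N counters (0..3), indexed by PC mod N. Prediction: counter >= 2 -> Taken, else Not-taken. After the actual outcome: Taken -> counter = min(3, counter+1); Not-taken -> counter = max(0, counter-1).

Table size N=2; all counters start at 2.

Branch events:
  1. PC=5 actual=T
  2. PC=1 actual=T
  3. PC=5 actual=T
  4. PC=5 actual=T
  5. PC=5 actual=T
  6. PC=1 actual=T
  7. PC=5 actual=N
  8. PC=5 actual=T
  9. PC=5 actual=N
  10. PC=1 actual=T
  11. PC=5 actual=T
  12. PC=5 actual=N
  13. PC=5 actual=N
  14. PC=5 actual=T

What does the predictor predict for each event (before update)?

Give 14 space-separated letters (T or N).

Answer: T T T T T T T T T T T T T N

Derivation:
Ev 1: PC=5 idx=1 pred=T actual=T -> ctr[1]=3
Ev 2: PC=1 idx=1 pred=T actual=T -> ctr[1]=3
Ev 3: PC=5 idx=1 pred=T actual=T -> ctr[1]=3
Ev 4: PC=5 idx=1 pred=T actual=T -> ctr[1]=3
Ev 5: PC=5 idx=1 pred=T actual=T -> ctr[1]=3
Ev 6: PC=1 idx=1 pred=T actual=T -> ctr[1]=3
Ev 7: PC=5 idx=1 pred=T actual=N -> ctr[1]=2
Ev 8: PC=5 idx=1 pred=T actual=T -> ctr[1]=3
Ev 9: PC=5 idx=1 pred=T actual=N -> ctr[1]=2
Ev 10: PC=1 idx=1 pred=T actual=T -> ctr[1]=3
Ev 11: PC=5 idx=1 pred=T actual=T -> ctr[1]=3
Ev 12: PC=5 idx=1 pred=T actual=N -> ctr[1]=2
Ev 13: PC=5 idx=1 pred=T actual=N -> ctr[1]=1
Ev 14: PC=5 idx=1 pred=N actual=T -> ctr[1]=2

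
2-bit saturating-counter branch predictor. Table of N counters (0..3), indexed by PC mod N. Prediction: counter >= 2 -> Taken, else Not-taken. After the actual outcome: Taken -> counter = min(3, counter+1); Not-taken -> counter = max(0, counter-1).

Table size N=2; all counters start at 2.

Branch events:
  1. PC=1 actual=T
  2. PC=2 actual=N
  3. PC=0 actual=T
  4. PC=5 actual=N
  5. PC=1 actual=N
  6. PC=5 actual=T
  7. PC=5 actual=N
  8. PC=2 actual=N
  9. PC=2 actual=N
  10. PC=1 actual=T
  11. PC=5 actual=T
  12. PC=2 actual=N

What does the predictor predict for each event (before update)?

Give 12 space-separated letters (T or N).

Ev 1: PC=1 idx=1 pred=T actual=T -> ctr[1]=3
Ev 2: PC=2 idx=0 pred=T actual=N -> ctr[0]=1
Ev 3: PC=0 idx=0 pred=N actual=T -> ctr[0]=2
Ev 4: PC=5 idx=1 pred=T actual=N -> ctr[1]=2
Ev 5: PC=1 idx=1 pred=T actual=N -> ctr[1]=1
Ev 6: PC=5 idx=1 pred=N actual=T -> ctr[1]=2
Ev 7: PC=5 idx=1 pred=T actual=N -> ctr[1]=1
Ev 8: PC=2 idx=0 pred=T actual=N -> ctr[0]=1
Ev 9: PC=2 idx=0 pred=N actual=N -> ctr[0]=0
Ev 10: PC=1 idx=1 pred=N actual=T -> ctr[1]=2
Ev 11: PC=5 idx=1 pred=T actual=T -> ctr[1]=3
Ev 12: PC=2 idx=0 pred=N actual=N -> ctr[0]=0

Answer: T T N T T N T T N N T N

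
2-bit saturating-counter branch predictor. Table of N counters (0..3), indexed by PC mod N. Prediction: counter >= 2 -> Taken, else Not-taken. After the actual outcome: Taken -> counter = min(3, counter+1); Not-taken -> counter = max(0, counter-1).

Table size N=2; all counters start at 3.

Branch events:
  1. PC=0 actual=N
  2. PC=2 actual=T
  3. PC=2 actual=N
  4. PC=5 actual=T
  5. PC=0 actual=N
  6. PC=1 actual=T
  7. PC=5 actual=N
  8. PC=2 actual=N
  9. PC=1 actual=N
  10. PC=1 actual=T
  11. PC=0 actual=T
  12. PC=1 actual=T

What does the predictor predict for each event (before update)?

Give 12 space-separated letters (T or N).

Ev 1: PC=0 idx=0 pred=T actual=N -> ctr[0]=2
Ev 2: PC=2 idx=0 pred=T actual=T -> ctr[0]=3
Ev 3: PC=2 idx=0 pred=T actual=N -> ctr[0]=2
Ev 4: PC=5 idx=1 pred=T actual=T -> ctr[1]=3
Ev 5: PC=0 idx=0 pred=T actual=N -> ctr[0]=1
Ev 6: PC=1 idx=1 pred=T actual=T -> ctr[1]=3
Ev 7: PC=5 idx=1 pred=T actual=N -> ctr[1]=2
Ev 8: PC=2 idx=0 pred=N actual=N -> ctr[0]=0
Ev 9: PC=1 idx=1 pred=T actual=N -> ctr[1]=1
Ev 10: PC=1 idx=1 pred=N actual=T -> ctr[1]=2
Ev 11: PC=0 idx=0 pred=N actual=T -> ctr[0]=1
Ev 12: PC=1 idx=1 pred=T actual=T -> ctr[1]=3

Answer: T T T T T T T N T N N T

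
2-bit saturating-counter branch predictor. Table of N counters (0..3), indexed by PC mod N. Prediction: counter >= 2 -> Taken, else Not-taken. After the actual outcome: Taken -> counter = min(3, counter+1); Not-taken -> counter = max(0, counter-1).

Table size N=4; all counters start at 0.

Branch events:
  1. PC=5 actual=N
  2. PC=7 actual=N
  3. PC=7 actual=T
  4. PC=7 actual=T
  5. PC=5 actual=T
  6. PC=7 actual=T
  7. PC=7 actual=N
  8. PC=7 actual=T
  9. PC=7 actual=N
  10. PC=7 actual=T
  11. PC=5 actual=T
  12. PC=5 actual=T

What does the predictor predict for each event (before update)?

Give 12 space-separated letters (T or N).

Answer: N N N N N T T T T T N T

Derivation:
Ev 1: PC=5 idx=1 pred=N actual=N -> ctr[1]=0
Ev 2: PC=7 idx=3 pred=N actual=N -> ctr[3]=0
Ev 3: PC=7 idx=3 pred=N actual=T -> ctr[3]=1
Ev 4: PC=7 idx=3 pred=N actual=T -> ctr[3]=2
Ev 5: PC=5 idx=1 pred=N actual=T -> ctr[1]=1
Ev 6: PC=7 idx=3 pred=T actual=T -> ctr[3]=3
Ev 7: PC=7 idx=3 pred=T actual=N -> ctr[3]=2
Ev 8: PC=7 idx=3 pred=T actual=T -> ctr[3]=3
Ev 9: PC=7 idx=3 pred=T actual=N -> ctr[3]=2
Ev 10: PC=7 idx=3 pred=T actual=T -> ctr[3]=3
Ev 11: PC=5 idx=1 pred=N actual=T -> ctr[1]=2
Ev 12: PC=5 idx=1 pred=T actual=T -> ctr[1]=3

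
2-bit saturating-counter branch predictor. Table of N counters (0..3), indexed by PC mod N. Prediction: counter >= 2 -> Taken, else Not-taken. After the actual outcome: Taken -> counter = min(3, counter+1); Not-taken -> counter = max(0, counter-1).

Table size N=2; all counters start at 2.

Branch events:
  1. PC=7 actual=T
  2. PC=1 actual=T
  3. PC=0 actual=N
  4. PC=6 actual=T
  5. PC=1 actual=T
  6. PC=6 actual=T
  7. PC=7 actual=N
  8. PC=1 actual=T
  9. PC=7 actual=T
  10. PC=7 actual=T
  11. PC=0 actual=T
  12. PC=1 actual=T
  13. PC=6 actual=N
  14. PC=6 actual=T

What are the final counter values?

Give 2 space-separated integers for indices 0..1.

Answer: 3 3

Derivation:
Ev 1: PC=7 idx=1 pred=T actual=T -> ctr[1]=3
Ev 2: PC=1 idx=1 pred=T actual=T -> ctr[1]=3
Ev 3: PC=0 idx=0 pred=T actual=N -> ctr[0]=1
Ev 4: PC=6 idx=0 pred=N actual=T -> ctr[0]=2
Ev 5: PC=1 idx=1 pred=T actual=T -> ctr[1]=3
Ev 6: PC=6 idx=0 pred=T actual=T -> ctr[0]=3
Ev 7: PC=7 idx=1 pred=T actual=N -> ctr[1]=2
Ev 8: PC=1 idx=1 pred=T actual=T -> ctr[1]=3
Ev 9: PC=7 idx=1 pred=T actual=T -> ctr[1]=3
Ev 10: PC=7 idx=1 pred=T actual=T -> ctr[1]=3
Ev 11: PC=0 idx=0 pred=T actual=T -> ctr[0]=3
Ev 12: PC=1 idx=1 pred=T actual=T -> ctr[1]=3
Ev 13: PC=6 idx=0 pred=T actual=N -> ctr[0]=2
Ev 14: PC=6 idx=0 pred=T actual=T -> ctr[0]=3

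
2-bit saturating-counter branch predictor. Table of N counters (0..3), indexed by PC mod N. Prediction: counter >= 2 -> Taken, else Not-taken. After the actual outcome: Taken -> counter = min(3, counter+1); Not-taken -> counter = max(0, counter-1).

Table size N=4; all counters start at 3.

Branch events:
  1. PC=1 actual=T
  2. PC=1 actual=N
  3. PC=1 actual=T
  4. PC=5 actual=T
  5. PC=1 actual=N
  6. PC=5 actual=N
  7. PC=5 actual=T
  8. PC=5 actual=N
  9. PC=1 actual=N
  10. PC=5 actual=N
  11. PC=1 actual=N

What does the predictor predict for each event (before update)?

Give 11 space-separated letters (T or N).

Ev 1: PC=1 idx=1 pred=T actual=T -> ctr[1]=3
Ev 2: PC=1 idx=1 pred=T actual=N -> ctr[1]=2
Ev 3: PC=1 idx=1 pred=T actual=T -> ctr[1]=3
Ev 4: PC=5 idx=1 pred=T actual=T -> ctr[1]=3
Ev 5: PC=1 idx=1 pred=T actual=N -> ctr[1]=2
Ev 6: PC=5 idx=1 pred=T actual=N -> ctr[1]=1
Ev 7: PC=5 idx=1 pred=N actual=T -> ctr[1]=2
Ev 8: PC=5 idx=1 pred=T actual=N -> ctr[1]=1
Ev 9: PC=1 idx=1 pred=N actual=N -> ctr[1]=0
Ev 10: PC=5 idx=1 pred=N actual=N -> ctr[1]=0
Ev 11: PC=1 idx=1 pred=N actual=N -> ctr[1]=0

Answer: T T T T T T N T N N N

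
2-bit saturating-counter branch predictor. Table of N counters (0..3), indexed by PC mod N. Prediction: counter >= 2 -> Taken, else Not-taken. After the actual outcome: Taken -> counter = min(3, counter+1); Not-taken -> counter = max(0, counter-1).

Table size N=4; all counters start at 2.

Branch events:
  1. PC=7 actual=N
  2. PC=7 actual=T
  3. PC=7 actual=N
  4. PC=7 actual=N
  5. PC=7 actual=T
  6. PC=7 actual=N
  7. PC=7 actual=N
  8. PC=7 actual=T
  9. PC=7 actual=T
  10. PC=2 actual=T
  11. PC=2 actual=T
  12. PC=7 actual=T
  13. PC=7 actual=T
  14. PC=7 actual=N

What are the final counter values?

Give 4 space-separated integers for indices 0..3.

Ev 1: PC=7 idx=3 pred=T actual=N -> ctr[3]=1
Ev 2: PC=7 idx=3 pred=N actual=T -> ctr[3]=2
Ev 3: PC=7 idx=3 pred=T actual=N -> ctr[3]=1
Ev 4: PC=7 idx=3 pred=N actual=N -> ctr[3]=0
Ev 5: PC=7 idx=3 pred=N actual=T -> ctr[3]=1
Ev 6: PC=7 idx=3 pred=N actual=N -> ctr[3]=0
Ev 7: PC=7 idx=3 pred=N actual=N -> ctr[3]=0
Ev 8: PC=7 idx=3 pred=N actual=T -> ctr[3]=1
Ev 9: PC=7 idx=3 pred=N actual=T -> ctr[3]=2
Ev 10: PC=2 idx=2 pred=T actual=T -> ctr[2]=3
Ev 11: PC=2 idx=2 pred=T actual=T -> ctr[2]=3
Ev 12: PC=7 idx=3 pred=T actual=T -> ctr[3]=3
Ev 13: PC=7 idx=3 pred=T actual=T -> ctr[3]=3
Ev 14: PC=7 idx=3 pred=T actual=N -> ctr[3]=2

Answer: 2 2 3 2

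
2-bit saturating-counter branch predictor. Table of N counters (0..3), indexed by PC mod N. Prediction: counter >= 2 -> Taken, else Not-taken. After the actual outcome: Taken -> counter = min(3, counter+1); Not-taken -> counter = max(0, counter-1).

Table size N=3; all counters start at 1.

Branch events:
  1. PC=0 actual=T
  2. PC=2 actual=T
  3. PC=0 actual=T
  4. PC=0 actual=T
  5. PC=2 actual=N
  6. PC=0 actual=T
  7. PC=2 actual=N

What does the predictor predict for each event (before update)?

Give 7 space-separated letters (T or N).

Ev 1: PC=0 idx=0 pred=N actual=T -> ctr[0]=2
Ev 2: PC=2 idx=2 pred=N actual=T -> ctr[2]=2
Ev 3: PC=0 idx=0 pred=T actual=T -> ctr[0]=3
Ev 4: PC=0 idx=0 pred=T actual=T -> ctr[0]=3
Ev 5: PC=2 idx=2 pred=T actual=N -> ctr[2]=1
Ev 6: PC=0 idx=0 pred=T actual=T -> ctr[0]=3
Ev 7: PC=2 idx=2 pred=N actual=N -> ctr[2]=0

Answer: N N T T T T N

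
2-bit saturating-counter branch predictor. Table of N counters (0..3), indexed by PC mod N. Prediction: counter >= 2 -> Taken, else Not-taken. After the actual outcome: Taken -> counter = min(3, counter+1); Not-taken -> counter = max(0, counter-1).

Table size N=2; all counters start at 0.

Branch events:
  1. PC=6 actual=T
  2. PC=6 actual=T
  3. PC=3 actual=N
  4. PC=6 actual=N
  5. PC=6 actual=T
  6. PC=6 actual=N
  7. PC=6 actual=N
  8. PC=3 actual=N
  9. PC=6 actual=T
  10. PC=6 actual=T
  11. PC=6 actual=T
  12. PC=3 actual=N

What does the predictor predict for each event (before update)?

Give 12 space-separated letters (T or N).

Answer: N N N T N T N N N N T N

Derivation:
Ev 1: PC=6 idx=0 pred=N actual=T -> ctr[0]=1
Ev 2: PC=6 idx=0 pred=N actual=T -> ctr[0]=2
Ev 3: PC=3 idx=1 pred=N actual=N -> ctr[1]=0
Ev 4: PC=6 idx=0 pred=T actual=N -> ctr[0]=1
Ev 5: PC=6 idx=0 pred=N actual=T -> ctr[0]=2
Ev 6: PC=6 idx=0 pred=T actual=N -> ctr[0]=1
Ev 7: PC=6 idx=0 pred=N actual=N -> ctr[0]=0
Ev 8: PC=3 idx=1 pred=N actual=N -> ctr[1]=0
Ev 9: PC=6 idx=0 pred=N actual=T -> ctr[0]=1
Ev 10: PC=6 idx=0 pred=N actual=T -> ctr[0]=2
Ev 11: PC=6 idx=0 pred=T actual=T -> ctr[0]=3
Ev 12: PC=3 idx=1 pred=N actual=N -> ctr[1]=0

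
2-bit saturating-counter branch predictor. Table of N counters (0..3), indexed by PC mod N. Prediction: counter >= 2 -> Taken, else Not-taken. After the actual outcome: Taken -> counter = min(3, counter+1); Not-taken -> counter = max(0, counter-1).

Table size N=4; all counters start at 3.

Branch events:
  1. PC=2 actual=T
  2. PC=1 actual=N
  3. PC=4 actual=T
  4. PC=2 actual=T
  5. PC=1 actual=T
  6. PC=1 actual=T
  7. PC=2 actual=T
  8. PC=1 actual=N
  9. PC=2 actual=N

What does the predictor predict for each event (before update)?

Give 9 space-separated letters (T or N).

Answer: T T T T T T T T T

Derivation:
Ev 1: PC=2 idx=2 pred=T actual=T -> ctr[2]=3
Ev 2: PC=1 idx=1 pred=T actual=N -> ctr[1]=2
Ev 3: PC=4 idx=0 pred=T actual=T -> ctr[0]=3
Ev 4: PC=2 idx=2 pred=T actual=T -> ctr[2]=3
Ev 5: PC=1 idx=1 pred=T actual=T -> ctr[1]=3
Ev 6: PC=1 idx=1 pred=T actual=T -> ctr[1]=3
Ev 7: PC=2 idx=2 pred=T actual=T -> ctr[2]=3
Ev 8: PC=1 idx=1 pred=T actual=N -> ctr[1]=2
Ev 9: PC=2 idx=2 pred=T actual=N -> ctr[2]=2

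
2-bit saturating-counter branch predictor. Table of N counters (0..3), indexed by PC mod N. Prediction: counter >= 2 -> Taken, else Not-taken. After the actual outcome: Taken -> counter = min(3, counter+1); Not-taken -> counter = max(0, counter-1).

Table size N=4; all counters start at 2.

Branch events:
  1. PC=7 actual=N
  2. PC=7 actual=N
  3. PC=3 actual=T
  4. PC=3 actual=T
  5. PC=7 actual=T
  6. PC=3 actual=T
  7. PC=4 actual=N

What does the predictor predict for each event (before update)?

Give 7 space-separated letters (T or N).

Ev 1: PC=7 idx=3 pred=T actual=N -> ctr[3]=1
Ev 2: PC=7 idx=3 pred=N actual=N -> ctr[3]=0
Ev 3: PC=3 idx=3 pred=N actual=T -> ctr[3]=1
Ev 4: PC=3 idx=3 pred=N actual=T -> ctr[3]=2
Ev 5: PC=7 idx=3 pred=T actual=T -> ctr[3]=3
Ev 6: PC=3 idx=3 pred=T actual=T -> ctr[3]=3
Ev 7: PC=4 idx=0 pred=T actual=N -> ctr[0]=1

Answer: T N N N T T T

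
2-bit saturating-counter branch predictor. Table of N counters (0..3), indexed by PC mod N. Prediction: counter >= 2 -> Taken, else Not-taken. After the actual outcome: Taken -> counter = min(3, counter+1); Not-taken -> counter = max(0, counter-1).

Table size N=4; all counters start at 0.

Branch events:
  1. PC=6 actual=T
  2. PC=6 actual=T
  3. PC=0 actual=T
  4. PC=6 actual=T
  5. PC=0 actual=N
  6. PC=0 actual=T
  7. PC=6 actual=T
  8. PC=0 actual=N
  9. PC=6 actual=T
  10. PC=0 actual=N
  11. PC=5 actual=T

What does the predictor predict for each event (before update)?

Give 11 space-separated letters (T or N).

Ev 1: PC=6 idx=2 pred=N actual=T -> ctr[2]=1
Ev 2: PC=6 idx=2 pred=N actual=T -> ctr[2]=2
Ev 3: PC=0 idx=0 pred=N actual=T -> ctr[0]=1
Ev 4: PC=6 idx=2 pred=T actual=T -> ctr[2]=3
Ev 5: PC=0 idx=0 pred=N actual=N -> ctr[0]=0
Ev 6: PC=0 idx=0 pred=N actual=T -> ctr[0]=1
Ev 7: PC=6 idx=2 pred=T actual=T -> ctr[2]=3
Ev 8: PC=0 idx=0 pred=N actual=N -> ctr[0]=0
Ev 9: PC=6 idx=2 pred=T actual=T -> ctr[2]=3
Ev 10: PC=0 idx=0 pred=N actual=N -> ctr[0]=0
Ev 11: PC=5 idx=1 pred=N actual=T -> ctr[1]=1

Answer: N N N T N N T N T N N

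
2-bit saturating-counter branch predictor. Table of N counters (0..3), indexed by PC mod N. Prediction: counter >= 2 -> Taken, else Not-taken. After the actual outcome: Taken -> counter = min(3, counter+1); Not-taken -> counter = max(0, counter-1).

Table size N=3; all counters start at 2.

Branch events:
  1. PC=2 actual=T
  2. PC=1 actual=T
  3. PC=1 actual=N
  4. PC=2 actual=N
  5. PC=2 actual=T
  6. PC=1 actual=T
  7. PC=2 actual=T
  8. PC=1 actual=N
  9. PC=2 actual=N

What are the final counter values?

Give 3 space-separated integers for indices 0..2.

Ev 1: PC=2 idx=2 pred=T actual=T -> ctr[2]=3
Ev 2: PC=1 idx=1 pred=T actual=T -> ctr[1]=3
Ev 3: PC=1 idx=1 pred=T actual=N -> ctr[1]=2
Ev 4: PC=2 idx=2 pred=T actual=N -> ctr[2]=2
Ev 5: PC=2 idx=2 pred=T actual=T -> ctr[2]=3
Ev 6: PC=1 idx=1 pred=T actual=T -> ctr[1]=3
Ev 7: PC=2 idx=2 pred=T actual=T -> ctr[2]=3
Ev 8: PC=1 idx=1 pred=T actual=N -> ctr[1]=2
Ev 9: PC=2 idx=2 pred=T actual=N -> ctr[2]=2

Answer: 2 2 2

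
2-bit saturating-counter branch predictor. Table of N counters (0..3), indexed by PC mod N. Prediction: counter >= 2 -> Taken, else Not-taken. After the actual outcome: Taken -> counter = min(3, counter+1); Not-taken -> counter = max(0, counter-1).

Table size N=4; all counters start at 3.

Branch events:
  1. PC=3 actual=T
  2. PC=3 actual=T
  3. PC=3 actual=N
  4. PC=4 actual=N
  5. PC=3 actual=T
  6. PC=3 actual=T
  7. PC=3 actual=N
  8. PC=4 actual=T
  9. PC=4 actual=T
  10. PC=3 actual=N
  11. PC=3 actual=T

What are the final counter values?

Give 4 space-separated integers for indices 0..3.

Answer: 3 3 3 2

Derivation:
Ev 1: PC=3 idx=3 pred=T actual=T -> ctr[3]=3
Ev 2: PC=3 idx=3 pred=T actual=T -> ctr[3]=3
Ev 3: PC=3 idx=3 pred=T actual=N -> ctr[3]=2
Ev 4: PC=4 idx=0 pred=T actual=N -> ctr[0]=2
Ev 5: PC=3 idx=3 pred=T actual=T -> ctr[3]=3
Ev 6: PC=3 idx=3 pred=T actual=T -> ctr[3]=3
Ev 7: PC=3 idx=3 pred=T actual=N -> ctr[3]=2
Ev 8: PC=4 idx=0 pred=T actual=T -> ctr[0]=3
Ev 9: PC=4 idx=0 pred=T actual=T -> ctr[0]=3
Ev 10: PC=3 idx=3 pred=T actual=N -> ctr[3]=1
Ev 11: PC=3 idx=3 pred=N actual=T -> ctr[3]=2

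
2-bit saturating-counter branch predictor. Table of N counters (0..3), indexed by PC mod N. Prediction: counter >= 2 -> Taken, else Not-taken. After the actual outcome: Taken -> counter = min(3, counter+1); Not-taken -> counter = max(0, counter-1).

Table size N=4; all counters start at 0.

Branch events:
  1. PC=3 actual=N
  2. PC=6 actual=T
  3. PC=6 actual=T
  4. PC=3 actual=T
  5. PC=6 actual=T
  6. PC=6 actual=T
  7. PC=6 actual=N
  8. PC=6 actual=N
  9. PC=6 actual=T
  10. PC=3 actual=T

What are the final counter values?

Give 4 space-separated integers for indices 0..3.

Answer: 0 0 2 2

Derivation:
Ev 1: PC=3 idx=3 pred=N actual=N -> ctr[3]=0
Ev 2: PC=6 idx=2 pred=N actual=T -> ctr[2]=1
Ev 3: PC=6 idx=2 pred=N actual=T -> ctr[2]=2
Ev 4: PC=3 idx=3 pred=N actual=T -> ctr[3]=1
Ev 5: PC=6 idx=2 pred=T actual=T -> ctr[2]=3
Ev 6: PC=6 idx=2 pred=T actual=T -> ctr[2]=3
Ev 7: PC=6 idx=2 pred=T actual=N -> ctr[2]=2
Ev 8: PC=6 idx=2 pred=T actual=N -> ctr[2]=1
Ev 9: PC=6 idx=2 pred=N actual=T -> ctr[2]=2
Ev 10: PC=3 idx=3 pred=N actual=T -> ctr[3]=2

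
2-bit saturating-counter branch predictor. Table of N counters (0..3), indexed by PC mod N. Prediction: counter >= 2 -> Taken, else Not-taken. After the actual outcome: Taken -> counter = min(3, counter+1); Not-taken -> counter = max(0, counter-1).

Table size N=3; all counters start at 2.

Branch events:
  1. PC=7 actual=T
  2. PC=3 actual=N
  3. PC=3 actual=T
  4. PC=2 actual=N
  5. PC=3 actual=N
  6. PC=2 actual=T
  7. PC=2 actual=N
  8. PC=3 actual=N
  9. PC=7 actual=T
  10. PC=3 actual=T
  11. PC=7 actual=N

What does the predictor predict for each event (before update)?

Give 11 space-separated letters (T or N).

Answer: T T N T T N T N T N T

Derivation:
Ev 1: PC=7 idx=1 pred=T actual=T -> ctr[1]=3
Ev 2: PC=3 idx=0 pred=T actual=N -> ctr[0]=1
Ev 3: PC=3 idx=0 pred=N actual=T -> ctr[0]=2
Ev 4: PC=2 idx=2 pred=T actual=N -> ctr[2]=1
Ev 5: PC=3 idx=0 pred=T actual=N -> ctr[0]=1
Ev 6: PC=2 idx=2 pred=N actual=T -> ctr[2]=2
Ev 7: PC=2 idx=2 pred=T actual=N -> ctr[2]=1
Ev 8: PC=3 idx=0 pred=N actual=N -> ctr[0]=0
Ev 9: PC=7 idx=1 pred=T actual=T -> ctr[1]=3
Ev 10: PC=3 idx=0 pred=N actual=T -> ctr[0]=1
Ev 11: PC=7 idx=1 pred=T actual=N -> ctr[1]=2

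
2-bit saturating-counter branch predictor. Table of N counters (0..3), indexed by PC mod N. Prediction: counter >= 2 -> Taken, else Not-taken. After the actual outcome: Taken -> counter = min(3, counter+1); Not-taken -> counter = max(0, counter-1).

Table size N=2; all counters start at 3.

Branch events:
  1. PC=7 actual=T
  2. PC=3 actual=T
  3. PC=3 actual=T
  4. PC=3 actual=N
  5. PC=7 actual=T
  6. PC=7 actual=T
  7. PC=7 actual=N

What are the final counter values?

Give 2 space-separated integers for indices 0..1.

Answer: 3 2

Derivation:
Ev 1: PC=7 idx=1 pred=T actual=T -> ctr[1]=3
Ev 2: PC=3 idx=1 pred=T actual=T -> ctr[1]=3
Ev 3: PC=3 idx=1 pred=T actual=T -> ctr[1]=3
Ev 4: PC=3 idx=1 pred=T actual=N -> ctr[1]=2
Ev 5: PC=7 idx=1 pred=T actual=T -> ctr[1]=3
Ev 6: PC=7 idx=1 pred=T actual=T -> ctr[1]=3
Ev 7: PC=7 idx=1 pred=T actual=N -> ctr[1]=2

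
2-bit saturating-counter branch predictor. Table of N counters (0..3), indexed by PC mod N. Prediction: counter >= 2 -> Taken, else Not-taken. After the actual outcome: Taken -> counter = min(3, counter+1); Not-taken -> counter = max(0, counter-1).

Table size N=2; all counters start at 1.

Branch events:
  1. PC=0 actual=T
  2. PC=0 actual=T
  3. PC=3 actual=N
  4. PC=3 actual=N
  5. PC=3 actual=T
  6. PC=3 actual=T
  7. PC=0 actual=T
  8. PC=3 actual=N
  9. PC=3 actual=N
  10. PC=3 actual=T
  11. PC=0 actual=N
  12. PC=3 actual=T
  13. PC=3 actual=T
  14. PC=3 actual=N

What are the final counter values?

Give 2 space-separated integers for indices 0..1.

Ev 1: PC=0 idx=0 pred=N actual=T -> ctr[0]=2
Ev 2: PC=0 idx=0 pred=T actual=T -> ctr[0]=3
Ev 3: PC=3 idx=1 pred=N actual=N -> ctr[1]=0
Ev 4: PC=3 idx=1 pred=N actual=N -> ctr[1]=0
Ev 5: PC=3 idx=1 pred=N actual=T -> ctr[1]=1
Ev 6: PC=3 idx=1 pred=N actual=T -> ctr[1]=2
Ev 7: PC=0 idx=0 pred=T actual=T -> ctr[0]=3
Ev 8: PC=3 idx=1 pred=T actual=N -> ctr[1]=1
Ev 9: PC=3 idx=1 pred=N actual=N -> ctr[1]=0
Ev 10: PC=3 idx=1 pred=N actual=T -> ctr[1]=1
Ev 11: PC=0 idx=0 pred=T actual=N -> ctr[0]=2
Ev 12: PC=3 idx=1 pred=N actual=T -> ctr[1]=2
Ev 13: PC=3 idx=1 pred=T actual=T -> ctr[1]=3
Ev 14: PC=3 idx=1 pred=T actual=N -> ctr[1]=2

Answer: 2 2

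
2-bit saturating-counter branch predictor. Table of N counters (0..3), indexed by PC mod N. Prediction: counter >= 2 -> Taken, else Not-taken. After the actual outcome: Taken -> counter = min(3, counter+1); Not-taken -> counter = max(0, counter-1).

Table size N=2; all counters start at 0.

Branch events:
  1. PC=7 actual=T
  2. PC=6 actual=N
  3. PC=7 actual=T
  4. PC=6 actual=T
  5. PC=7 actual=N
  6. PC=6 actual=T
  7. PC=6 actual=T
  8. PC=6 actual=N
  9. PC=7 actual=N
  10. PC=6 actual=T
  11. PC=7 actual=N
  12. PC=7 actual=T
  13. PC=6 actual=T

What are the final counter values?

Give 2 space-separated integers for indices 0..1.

Answer: 3 1

Derivation:
Ev 1: PC=7 idx=1 pred=N actual=T -> ctr[1]=1
Ev 2: PC=6 idx=0 pred=N actual=N -> ctr[0]=0
Ev 3: PC=7 idx=1 pred=N actual=T -> ctr[1]=2
Ev 4: PC=6 idx=0 pred=N actual=T -> ctr[0]=1
Ev 5: PC=7 idx=1 pred=T actual=N -> ctr[1]=1
Ev 6: PC=6 idx=0 pred=N actual=T -> ctr[0]=2
Ev 7: PC=6 idx=0 pred=T actual=T -> ctr[0]=3
Ev 8: PC=6 idx=0 pred=T actual=N -> ctr[0]=2
Ev 9: PC=7 idx=1 pred=N actual=N -> ctr[1]=0
Ev 10: PC=6 idx=0 pred=T actual=T -> ctr[0]=3
Ev 11: PC=7 idx=1 pred=N actual=N -> ctr[1]=0
Ev 12: PC=7 idx=1 pred=N actual=T -> ctr[1]=1
Ev 13: PC=6 idx=0 pred=T actual=T -> ctr[0]=3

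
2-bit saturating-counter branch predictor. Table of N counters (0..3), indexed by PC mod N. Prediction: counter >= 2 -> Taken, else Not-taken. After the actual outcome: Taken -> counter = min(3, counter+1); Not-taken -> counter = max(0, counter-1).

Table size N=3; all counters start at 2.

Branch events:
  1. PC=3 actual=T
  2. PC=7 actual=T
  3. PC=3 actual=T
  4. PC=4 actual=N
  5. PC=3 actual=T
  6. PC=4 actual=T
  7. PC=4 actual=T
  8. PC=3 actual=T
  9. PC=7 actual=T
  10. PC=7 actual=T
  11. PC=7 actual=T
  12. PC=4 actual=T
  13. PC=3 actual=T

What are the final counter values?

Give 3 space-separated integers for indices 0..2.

Ev 1: PC=3 idx=0 pred=T actual=T -> ctr[0]=3
Ev 2: PC=7 idx=1 pred=T actual=T -> ctr[1]=3
Ev 3: PC=3 idx=0 pred=T actual=T -> ctr[0]=3
Ev 4: PC=4 idx=1 pred=T actual=N -> ctr[1]=2
Ev 5: PC=3 idx=0 pred=T actual=T -> ctr[0]=3
Ev 6: PC=4 idx=1 pred=T actual=T -> ctr[1]=3
Ev 7: PC=4 idx=1 pred=T actual=T -> ctr[1]=3
Ev 8: PC=3 idx=0 pred=T actual=T -> ctr[0]=3
Ev 9: PC=7 idx=1 pred=T actual=T -> ctr[1]=3
Ev 10: PC=7 idx=1 pred=T actual=T -> ctr[1]=3
Ev 11: PC=7 idx=1 pred=T actual=T -> ctr[1]=3
Ev 12: PC=4 idx=1 pred=T actual=T -> ctr[1]=3
Ev 13: PC=3 idx=0 pred=T actual=T -> ctr[0]=3

Answer: 3 3 2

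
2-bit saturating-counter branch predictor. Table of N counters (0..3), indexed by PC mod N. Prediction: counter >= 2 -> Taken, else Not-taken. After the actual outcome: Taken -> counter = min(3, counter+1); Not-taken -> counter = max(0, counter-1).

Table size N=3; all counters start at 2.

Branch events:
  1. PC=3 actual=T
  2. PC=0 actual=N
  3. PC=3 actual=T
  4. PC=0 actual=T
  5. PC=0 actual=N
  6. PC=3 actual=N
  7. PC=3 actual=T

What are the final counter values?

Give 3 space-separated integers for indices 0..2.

Ev 1: PC=3 idx=0 pred=T actual=T -> ctr[0]=3
Ev 2: PC=0 idx=0 pred=T actual=N -> ctr[0]=2
Ev 3: PC=3 idx=0 pred=T actual=T -> ctr[0]=3
Ev 4: PC=0 idx=0 pred=T actual=T -> ctr[0]=3
Ev 5: PC=0 idx=0 pred=T actual=N -> ctr[0]=2
Ev 6: PC=3 idx=0 pred=T actual=N -> ctr[0]=1
Ev 7: PC=3 idx=0 pred=N actual=T -> ctr[0]=2

Answer: 2 2 2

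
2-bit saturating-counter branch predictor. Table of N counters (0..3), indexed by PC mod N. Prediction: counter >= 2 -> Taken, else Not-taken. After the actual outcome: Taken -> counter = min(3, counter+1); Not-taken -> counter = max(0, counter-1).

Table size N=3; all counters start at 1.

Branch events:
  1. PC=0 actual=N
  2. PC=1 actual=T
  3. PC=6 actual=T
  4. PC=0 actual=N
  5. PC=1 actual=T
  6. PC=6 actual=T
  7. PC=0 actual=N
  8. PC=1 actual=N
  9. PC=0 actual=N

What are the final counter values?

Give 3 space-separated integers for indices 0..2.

Answer: 0 2 1

Derivation:
Ev 1: PC=0 idx=0 pred=N actual=N -> ctr[0]=0
Ev 2: PC=1 idx=1 pred=N actual=T -> ctr[1]=2
Ev 3: PC=6 idx=0 pred=N actual=T -> ctr[0]=1
Ev 4: PC=0 idx=0 pred=N actual=N -> ctr[0]=0
Ev 5: PC=1 idx=1 pred=T actual=T -> ctr[1]=3
Ev 6: PC=6 idx=0 pred=N actual=T -> ctr[0]=1
Ev 7: PC=0 idx=0 pred=N actual=N -> ctr[0]=0
Ev 8: PC=1 idx=1 pred=T actual=N -> ctr[1]=2
Ev 9: PC=0 idx=0 pred=N actual=N -> ctr[0]=0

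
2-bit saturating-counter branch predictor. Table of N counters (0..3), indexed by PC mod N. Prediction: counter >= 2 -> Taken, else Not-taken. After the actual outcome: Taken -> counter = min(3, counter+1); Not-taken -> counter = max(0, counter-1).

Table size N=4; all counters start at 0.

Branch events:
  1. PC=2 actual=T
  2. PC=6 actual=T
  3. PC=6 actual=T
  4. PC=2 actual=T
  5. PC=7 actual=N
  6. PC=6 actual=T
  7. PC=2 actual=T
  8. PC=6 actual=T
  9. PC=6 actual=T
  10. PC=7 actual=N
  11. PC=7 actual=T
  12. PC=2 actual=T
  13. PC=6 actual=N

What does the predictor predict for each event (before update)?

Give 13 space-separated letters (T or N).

Ev 1: PC=2 idx=2 pred=N actual=T -> ctr[2]=1
Ev 2: PC=6 idx=2 pred=N actual=T -> ctr[2]=2
Ev 3: PC=6 idx=2 pred=T actual=T -> ctr[2]=3
Ev 4: PC=2 idx=2 pred=T actual=T -> ctr[2]=3
Ev 5: PC=7 idx=3 pred=N actual=N -> ctr[3]=0
Ev 6: PC=6 idx=2 pred=T actual=T -> ctr[2]=3
Ev 7: PC=2 idx=2 pred=T actual=T -> ctr[2]=3
Ev 8: PC=6 idx=2 pred=T actual=T -> ctr[2]=3
Ev 9: PC=6 idx=2 pred=T actual=T -> ctr[2]=3
Ev 10: PC=7 idx=3 pred=N actual=N -> ctr[3]=0
Ev 11: PC=7 idx=3 pred=N actual=T -> ctr[3]=1
Ev 12: PC=2 idx=2 pred=T actual=T -> ctr[2]=3
Ev 13: PC=6 idx=2 pred=T actual=N -> ctr[2]=2

Answer: N N T T N T T T T N N T T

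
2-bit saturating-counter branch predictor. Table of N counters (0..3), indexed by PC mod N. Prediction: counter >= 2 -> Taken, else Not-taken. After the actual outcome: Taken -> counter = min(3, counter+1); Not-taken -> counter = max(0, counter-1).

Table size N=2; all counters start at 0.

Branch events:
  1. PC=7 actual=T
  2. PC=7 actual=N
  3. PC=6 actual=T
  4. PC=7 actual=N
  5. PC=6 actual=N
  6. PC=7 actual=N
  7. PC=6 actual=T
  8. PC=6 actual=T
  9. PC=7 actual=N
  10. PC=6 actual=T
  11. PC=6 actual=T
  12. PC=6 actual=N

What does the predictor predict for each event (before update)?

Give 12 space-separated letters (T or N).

Answer: N N N N N N N N N T T T

Derivation:
Ev 1: PC=7 idx=1 pred=N actual=T -> ctr[1]=1
Ev 2: PC=7 idx=1 pred=N actual=N -> ctr[1]=0
Ev 3: PC=6 idx=0 pred=N actual=T -> ctr[0]=1
Ev 4: PC=7 idx=1 pred=N actual=N -> ctr[1]=0
Ev 5: PC=6 idx=0 pred=N actual=N -> ctr[0]=0
Ev 6: PC=7 idx=1 pred=N actual=N -> ctr[1]=0
Ev 7: PC=6 idx=0 pred=N actual=T -> ctr[0]=1
Ev 8: PC=6 idx=0 pred=N actual=T -> ctr[0]=2
Ev 9: PC=7 idx=1 pred=N actual=N -> ctr[1]=0
Ev 10: PC=6 idx=0 pred=T actual=T -> ctr[0]=3
Ev 11: PC=6 idx=0 pred=T actual=T -> ctr[0]=3
Ev 12: PC=6 idx=0 pred=T actual=N -> ctr[0]=2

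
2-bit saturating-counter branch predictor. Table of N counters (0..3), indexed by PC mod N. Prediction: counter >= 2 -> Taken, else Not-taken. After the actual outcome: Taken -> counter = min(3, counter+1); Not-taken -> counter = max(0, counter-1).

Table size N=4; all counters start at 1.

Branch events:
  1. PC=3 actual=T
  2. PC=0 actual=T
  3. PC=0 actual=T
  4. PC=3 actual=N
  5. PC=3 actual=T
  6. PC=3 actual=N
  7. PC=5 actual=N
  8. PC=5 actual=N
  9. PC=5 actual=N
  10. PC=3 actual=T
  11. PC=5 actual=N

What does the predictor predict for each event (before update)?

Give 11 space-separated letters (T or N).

Ev 1: PC=3 idx=3 pred=N actual=T -> ctr[3]=2
Ev 2: PC=0 idx=0 pred=N actual=T -> ctr[0]=2
Ev 3: PC=0 idx=0 pred=T actual=T -> ctr[0]=3
Ev 4: PC=3 idx=3 pred=T actual=N -> ctr[3]=1
Ev 5: PC=3 idx=3 pred=N actual=T -> ctr[3]=2
Ev 6: PC=3 idx=3 pred=T actual=N -> ctr[3]=1
Ev 7: PC=5 idx=1 pred=N actual=N -> ctr[1]=0
Ev 8: PC=5 idx=1 pred=N actual=N -> ctr[1]=0
Ev 9: PC=5 idx=1 pred=N actual=N -> ctr[1]=0
Ev 10: PC=3 idx=3 pred=N actual=T -> ctr[3]=2
Ev 11: PC=5 idx=1 pred=N actual=N -> ctr[1]=0

Answer: N N T T N T N N N N N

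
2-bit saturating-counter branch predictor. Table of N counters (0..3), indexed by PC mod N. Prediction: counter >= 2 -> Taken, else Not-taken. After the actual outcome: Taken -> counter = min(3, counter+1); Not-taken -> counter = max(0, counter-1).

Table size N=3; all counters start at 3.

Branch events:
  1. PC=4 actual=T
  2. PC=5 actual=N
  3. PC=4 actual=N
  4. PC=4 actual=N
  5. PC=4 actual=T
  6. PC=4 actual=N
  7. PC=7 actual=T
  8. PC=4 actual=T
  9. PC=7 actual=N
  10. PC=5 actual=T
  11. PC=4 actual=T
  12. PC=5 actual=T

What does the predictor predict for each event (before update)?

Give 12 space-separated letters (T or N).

Ev 1: PC=4 idx=1 pred=T actual=T -> ctr[1]=3
Ev 2: PC=5 idx=2 pred=T actual=N -> ctr[2]=2
Ev 3: PC=4 idx=1 pred=T actual=N -> ctr[1]=2
Ev 4: PC=4 idx=1 pred=T actual=N -> ctr[1]=1
Ev 5: PC=4 idx=1 pred=N actual=T -> ctr[1]=2
Ev 6: PC=4 idx=1 pred=T actual=N -> ctr[1]=1
Ev 7: PC=7 idx=1 pred=N actual=T -> ctr[1]=2
Ev 8: PC=4 idx=1 pred=T actual=T -> ctr[1]=3
Ev 9: PC=7 idx=1 pred=T actual=N -> ctr[1]=2
Ev 10: PC=5 idx=2 pred=T actual=T -> ctr[2]=3
Ev 11: PC=4 idx=1 pred=T actual=T -> ctr[1]=3
Ev 12: PC=5 idx=2 pred=T actual=T -> ctr[2]=3

Answer: T T T T N T N T T T T T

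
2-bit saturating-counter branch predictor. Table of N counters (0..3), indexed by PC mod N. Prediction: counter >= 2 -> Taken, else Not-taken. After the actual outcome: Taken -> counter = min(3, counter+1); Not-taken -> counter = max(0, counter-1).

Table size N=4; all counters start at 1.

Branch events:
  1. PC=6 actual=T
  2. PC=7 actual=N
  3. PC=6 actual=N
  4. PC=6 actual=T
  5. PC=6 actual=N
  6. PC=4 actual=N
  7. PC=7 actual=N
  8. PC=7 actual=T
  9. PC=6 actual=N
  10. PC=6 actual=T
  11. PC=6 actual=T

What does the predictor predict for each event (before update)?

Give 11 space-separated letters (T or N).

Answer: N N T N T N N N N N N

Derivation:
Ev 1: PC=6 idx=2 pred=N actual=T -> ctr[2]=2
Ev 2: PC=7 idx=3 pred=N actual=N -> ctr[3]=0
Ev 3: PC=6 idx=2 pred=T actual=N -> ctr[2]=1
Ev 4: PC=6 idx=2 pred=N actual=T -> ctr[2]=2
Ev 5: PC=6 idx=2 pred=T actual=N -> ctr[2]=1
Ev 6: PC=4 idx=0 pred=N actual=N -> ctr[0]=0
Ev 7: PC=7 idx=3 pred=N actual=N -> ctr[3]=0
Ev 8: PC=7 idx=3 pred=N actual=T -> ctr[3]=1
Ev 9: PC=6 idx=2 pred=N actual=N -> ctr[2]=0
Ev 10: PC=6 idx=2 pred=N actual=T -> ctr[2]=1
Ev 11: PC=6 idx=2 pred=N actual=T -> ctr[2]=2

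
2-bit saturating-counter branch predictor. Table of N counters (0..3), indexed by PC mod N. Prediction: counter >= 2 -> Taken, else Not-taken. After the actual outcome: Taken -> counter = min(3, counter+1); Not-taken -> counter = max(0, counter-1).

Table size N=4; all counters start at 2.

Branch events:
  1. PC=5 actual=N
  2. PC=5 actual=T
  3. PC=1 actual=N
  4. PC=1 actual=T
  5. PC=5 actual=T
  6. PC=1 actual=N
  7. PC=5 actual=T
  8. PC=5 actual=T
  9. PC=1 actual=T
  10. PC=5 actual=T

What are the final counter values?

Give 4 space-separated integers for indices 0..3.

Answer: 2 3 2 2

Derivation:
Ev 1: PC=5 idx=1 pred=T actual=N -> ctr[1]=1
Ev 2: PC=5 idx=1 pred=N actual=T -> ctr[1]=2
Ev 3: PC=1 idx=1 pred=T actual=N -> ctr[1]=1
Ev 4: PC=1 idx=1 pred=N actual=T -> ctr[1]=2
Ev 5: PC=5 idx=1 pred=T actual=T -> ctr[1]=3
Ev 6: PC=1 idx=1 pred=T actual=N -> ctr[1]=2
Ev 7: PC=5 idx=1 pred=T actual=T -> ctr[1]=3
Ev 8: PC=5 idx=1 pred=T actual=T -> ctr[1]=3
Ev 9: PC=1 idx=1 pred=T actual=T -> ctr[1]=3
Ev 10: PC=5 idx=1 pred=T actual=T -> ctr[1]=3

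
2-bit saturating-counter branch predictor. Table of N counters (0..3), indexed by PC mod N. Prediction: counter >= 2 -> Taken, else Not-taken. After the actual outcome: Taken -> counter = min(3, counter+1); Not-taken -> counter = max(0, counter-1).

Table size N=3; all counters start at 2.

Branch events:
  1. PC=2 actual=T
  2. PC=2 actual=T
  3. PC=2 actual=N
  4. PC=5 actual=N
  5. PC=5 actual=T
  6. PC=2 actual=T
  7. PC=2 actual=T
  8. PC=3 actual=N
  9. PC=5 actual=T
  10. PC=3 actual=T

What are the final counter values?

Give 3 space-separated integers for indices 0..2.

Ev 1: PC=2 idx=2 pred=T actual=T -> ctr[2]=3
Ev 2: PC=2 idx=2 pred=T actual=T -> ctr[2]=3
Ev 3: PC=2 idx=2 pred=T actual=N -> ctr[2]=2
Ev 4: PC=5 idx=2 pred=T actual=N -> ctr[2]=1
Ev 5: PC=5 idx=2 pred=N actual=T -> ctr[2]=2
Ev 6: PC=2 idx=2 pred=T actual=T -> ctr[2]=3
Ev 7: PC=2 idx=2 pred=T actual=T -> ctr[2]=3
Ev 8: PC=3 idx=0 pred=T actual=N -> ctr[0]=1
Ev 9: PC=5 idx=2 pred=T actual=T -> ctr[2]=3
Ev 10: PC=3 idx=0 pred=N actual=T -> ctr[0]=2

Answer: 2 2 3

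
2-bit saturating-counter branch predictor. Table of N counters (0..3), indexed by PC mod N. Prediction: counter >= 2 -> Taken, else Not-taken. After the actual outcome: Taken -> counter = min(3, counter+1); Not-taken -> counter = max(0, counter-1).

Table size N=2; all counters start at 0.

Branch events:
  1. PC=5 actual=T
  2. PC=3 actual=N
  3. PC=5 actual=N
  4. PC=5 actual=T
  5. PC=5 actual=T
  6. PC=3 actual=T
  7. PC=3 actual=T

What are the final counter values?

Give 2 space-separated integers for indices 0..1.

Answer: 0 3

Derivation:
Ev 1: PC=5 idx=1 pred=N actual=T -> ctr[1]=1
Ev 2: PC=3 idx=1 pred=N actual=N -> ctr[1]=0
Ev 3: PC=5 idx=1 pred=N actual=N -> ctr[1]=0
Ev 4: PC=5 idx=1 pred=N actual=T -> ctr[1]=1
Ev 5: PC=5 idx=1 pred=N actual=T -> ctr[1]=2
Ev 6: PC=3 idx=1 pred=T actual=T -> ctr[1]=3
Ev 7: PC=3 idx=1 pred=T actual=T -> ctr[1]=3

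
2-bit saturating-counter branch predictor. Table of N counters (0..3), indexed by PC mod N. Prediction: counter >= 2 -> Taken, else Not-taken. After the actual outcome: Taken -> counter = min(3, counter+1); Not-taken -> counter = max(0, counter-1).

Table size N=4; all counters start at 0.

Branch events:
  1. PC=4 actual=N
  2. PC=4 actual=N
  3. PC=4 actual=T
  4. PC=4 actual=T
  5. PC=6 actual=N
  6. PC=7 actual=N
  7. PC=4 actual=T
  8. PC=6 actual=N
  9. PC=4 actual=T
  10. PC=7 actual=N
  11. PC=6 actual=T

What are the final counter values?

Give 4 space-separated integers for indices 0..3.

Answer: 3 0 1 0

Derivation:
Ev 1: PC=4 idx=0 pred=N actual=N -> ctr[0]=0
Ev 2: PC=4 idx=0 pred=N actual=N -> ctr[0]=0
Ev 3: PC=4 idx=0 pred=N actual=T -> ctr[0]=1
Ev 4: PC=4 idx=0 pred=N actual=T -> ctr[0]=2
Ev 5: PC=6 idx=2 pred=N actual=N -> ctr[2]=0
Ev 6: PC=7 idx=3 pred=N actual=N -> ctr[3]=0
Ev 7: PC=4 idx=0 pred=T actual=T -> ctr[0]=3
Ev 8: PC=6 idx=2 pred=N actual=N -> ctr[2]=0
Ev 9: PC=4 idx=0 pred=T actual=T -> ctr[0]=3
Ev 10: PC=7 idx=3 pred=N actual=N -> ctr[3]=0
Ev 11: PC=6 idx=2 pred=N actual=T -> ctr[2]=1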